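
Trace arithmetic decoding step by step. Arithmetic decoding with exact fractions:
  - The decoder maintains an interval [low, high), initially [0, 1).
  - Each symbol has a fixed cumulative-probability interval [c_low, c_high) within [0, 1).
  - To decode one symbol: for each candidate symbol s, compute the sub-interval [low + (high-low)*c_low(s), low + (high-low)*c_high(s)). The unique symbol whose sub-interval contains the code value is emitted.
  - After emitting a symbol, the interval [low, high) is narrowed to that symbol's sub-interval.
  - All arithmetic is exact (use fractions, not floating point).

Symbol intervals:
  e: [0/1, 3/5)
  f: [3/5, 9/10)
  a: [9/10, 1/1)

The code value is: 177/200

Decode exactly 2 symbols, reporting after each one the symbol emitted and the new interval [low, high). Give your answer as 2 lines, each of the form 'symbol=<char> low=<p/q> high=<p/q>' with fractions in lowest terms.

Step 1: interval [0/1, 1/1), width = 1/1 - 0/1 = 1/1
  'e': [0/1 + 1/1*0/1, 0/1 + 1/1*3/5) = [0/1, 3/5)
  'f': [0/1 + 1/1*3/5, 0/1 + 1/1*9/10) = [3/5, 9/10) <- contains code 177/200
  'a': [0/1 + 1/1*9/10, 0/1 + 1/1*1/1) = [9/10, 1/1)
  emit 'f', narrow to [3/5, 9/10)
Step 2: interval [3/5, 9/10), width = 9/10 - 3/5 = 3/10
  'e': [3/5 + 3/10*0/1, 3/5 + 3/10*3/5) = [3/5, 39/50)
  'f': [3/5 + 3/10*3/5, 3/5 + 3/10*9/10) = [39/50, 87/100)
  'a': [3/5 + 3/10*9/10, 3/5 + 3/10*1/1) = [87/100, 9/10) <- contains code 177/200
  emit 'a', narrow to [87/100, 9/10)

Answer: symbol=f low=3/5 high=9/10
symbol=a low=87/100 high=9/10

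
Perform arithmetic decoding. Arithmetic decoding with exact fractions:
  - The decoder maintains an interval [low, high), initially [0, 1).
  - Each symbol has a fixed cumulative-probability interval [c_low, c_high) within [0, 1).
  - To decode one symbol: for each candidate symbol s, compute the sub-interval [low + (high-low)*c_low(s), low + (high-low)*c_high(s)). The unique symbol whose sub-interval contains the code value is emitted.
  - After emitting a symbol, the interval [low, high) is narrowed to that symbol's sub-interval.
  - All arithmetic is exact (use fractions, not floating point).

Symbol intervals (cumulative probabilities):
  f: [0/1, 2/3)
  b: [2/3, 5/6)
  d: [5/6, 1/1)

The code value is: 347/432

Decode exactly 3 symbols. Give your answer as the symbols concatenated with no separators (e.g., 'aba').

Answer: bbd

Derivation:
Step 1: interval [0/1, 1/1), width = 1/1 - 0/1 = 1/1
  'f': [0/1 + 1/1*0/1, 0/1 + 1/1*2/3) = [0/1, 2/3)
  'b': [0/1 + 1/1*2/3, 0/1 + 1/1*5/6) = [2/3, 5/6) <- contains code 347/432
  'd': [0/1 + 1/1*5/6, 0/1 + 1/1*1/1) = [5/6, 1/1)
  emit 'b', narrow to [2/3, 5/6)
Step 2: interval [2/3, 5/6), width = 5/6 - 2/3 = 1/6
  'f': [2/3 + 1/6*0/1, 2/3 + 1/6*2/3) = [2/3, 7/9)
  'b': [2/3 + 1/6*2/3, 2/3 + 1/6*5/6) = [7/9, 29/36) <- contains code 347/432
  'd': [2/3 + 1/6*5/6, 2/3 + 1/6*1/1) = [29/36, 5/6)
  emit 'b', narrow to [7/9, 29/36)
Step 3: interval [7/9, 29/36), width = 29/36 - 7/9 = 1/36
  'f': [7/9 + 1/36*0/1, 7/9 + 1/36*2/3) = [7/9, 43/54)
  'b': [7/9 + 1/36*2/3, 7/9 + 1/36*5/6) = [43/54, 173/216)
  'd': [7/9 + 1/36*5/6, 7/9 + 1/36*1/1) = [173/216, 29/36) <- contains code 347/432
  emit 'd', narrow to [173/216, 29/36)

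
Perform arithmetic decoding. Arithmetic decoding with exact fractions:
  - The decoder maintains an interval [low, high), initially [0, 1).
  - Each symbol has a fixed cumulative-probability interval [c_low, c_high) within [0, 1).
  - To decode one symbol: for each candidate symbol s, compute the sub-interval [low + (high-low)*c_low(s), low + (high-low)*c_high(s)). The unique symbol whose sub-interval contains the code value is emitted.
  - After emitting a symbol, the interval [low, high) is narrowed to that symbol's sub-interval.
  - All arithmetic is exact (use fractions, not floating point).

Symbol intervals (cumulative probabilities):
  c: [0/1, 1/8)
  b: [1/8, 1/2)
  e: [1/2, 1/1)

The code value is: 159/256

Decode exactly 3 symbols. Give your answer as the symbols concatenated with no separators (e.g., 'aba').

Answer: ebb

Derivation:
Step 1: interval [0/1, 1/1), width = 1/1 - 0/1 = 1/1
  'c': [0/1 + 1/1*0/1, 0/1 + 1/1*1/8) = [0/1, 1/8)
  'b': [0/1 + 1/1*1/8, 0/1 + 1/1*1/2) = [1/8, 1/2)
  'e': [0/1 + 1/1*1/2, 0/1 + 1/1*1/1) = [1/2, 1/1) <- contains code 159/256
  emit 'e', narrow to [1/2, 1/1)
Step 2: interval [1/2, 1/1), width = 1/1 - 1/2 = 1/2
  'c': [1/2 + 1/2*0/1, 1/2 + 1/2*1/8) = [1/2, 9/16)
  'b': [1/2 + 1/2*1/8, 1/2 + 1/2*1/2) = [9/16, 3/4) <- contains code 159/256
  'e': [1/2 + 1/2*1/2, 1/2 + 1/2*1/1) = [3/4, 1/1)
  emit 'b', narrow to [9/16, 3/4)
Step 3: interval [9/16, 3/4), width = 3/4 - 9/16 = 3/16
  'c': [9/16 + 3/16*0/1, 9/16 + 3/16*1/8) = [9/16, 75/128)
  'b': [9/16 + 3/16*1/8, 9/16 + 3/16*1/2) = [75/128, 21/32) <- contains code 159/256
  'e': [9/16 + 3/16*1/2, 9/16 + 3/16*1/1) = [21/32, 3/4)
  emit 'b', narrow to [75/128, 21/32)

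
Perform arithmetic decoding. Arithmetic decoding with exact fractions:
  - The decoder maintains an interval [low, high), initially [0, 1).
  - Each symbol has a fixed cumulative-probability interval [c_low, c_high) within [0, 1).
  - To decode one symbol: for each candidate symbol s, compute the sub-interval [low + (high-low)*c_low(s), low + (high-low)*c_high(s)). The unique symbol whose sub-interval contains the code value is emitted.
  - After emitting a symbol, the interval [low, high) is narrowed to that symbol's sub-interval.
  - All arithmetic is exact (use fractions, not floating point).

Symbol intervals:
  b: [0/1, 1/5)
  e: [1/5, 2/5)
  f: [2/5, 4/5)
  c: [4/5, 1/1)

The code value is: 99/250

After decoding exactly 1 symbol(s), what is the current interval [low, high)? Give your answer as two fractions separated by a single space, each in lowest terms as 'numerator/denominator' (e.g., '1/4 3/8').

Step 1: interval [0/1, 1/1), width = 1/1 - 0/1 = 1/1
  'b': [0/1 + 1/1*0/1, 0/1 + 1/1*1/5) = [0/1, 1/5)
  'e': [0/1 + 1/1*1/5, 0/1 + 1/1*2/5) = [1/5, 2/5) <- contains code 99/250
  'f': [0/1 + 1/1*2/5, 0/1 + 1/1*4/5) = [2/5, 4/5)
  'c': [0/1 + 1/1*4/5, 0/1 + 1/1*1/1) = [4/5, 1/1)
  emit 'e', narrow to [1/5, 2/5)

Answer: 1/5 2/5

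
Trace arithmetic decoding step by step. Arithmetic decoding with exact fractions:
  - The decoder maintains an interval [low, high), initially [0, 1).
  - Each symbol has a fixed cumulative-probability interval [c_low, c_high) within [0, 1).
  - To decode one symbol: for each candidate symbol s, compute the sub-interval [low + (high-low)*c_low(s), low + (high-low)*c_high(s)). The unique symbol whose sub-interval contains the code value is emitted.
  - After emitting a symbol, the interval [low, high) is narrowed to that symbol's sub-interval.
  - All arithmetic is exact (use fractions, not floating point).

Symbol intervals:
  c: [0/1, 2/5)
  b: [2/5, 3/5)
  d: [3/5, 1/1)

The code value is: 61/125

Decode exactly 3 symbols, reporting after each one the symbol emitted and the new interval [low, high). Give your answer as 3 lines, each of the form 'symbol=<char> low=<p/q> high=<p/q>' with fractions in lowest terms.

Step 1: interval [0/1, 1/1), width = 1/1 - 0/1 = 1/1
  'c': [0/1 + 1/1*0/1, 0/1 + 1/1*2/5) = [0/1, 2/5)
  'b': [0/1 + 1/1*2/5, 0/1 + 1/1*3/5) = [2/5, 3/5) <- contains code 61/125
  'd': [0/1 + 1/1*3/5, 0/1 + 1/1*1/1) = [3/5, 1/1)
  emit 'b', narrow to [2/5, 3/5)
Step 2: interval [2/5, 3/5), width = 3/5 - 2/5 = 1/5
  'c': [2/5 + 1/5*0/1, 2/5 + 1/5*2/5) = [2/5, 12/25)
  'b': [2/5 + 1/5*2/5, 2/5 + 1/5*3/5) = [12/25, 13/25) <- contains code 61/125
  'd': [2/5 + 1/5*3/5, 2/5 + 1/5*1/1) = [13/25, 3/5)
  emit 'b', narrow to [12/25, 13/25)
Step 3: interval [12/25, 13/25), width = 13/25 - 12/25 = 1/25
  'c': [12/25 + 1/25*0/1, 12/25 + 1/25*2/5) = [12/25, 62/125) <- contains code 61/125
  'b': [12/25 + 1/25*2/5, 12/25 + 1/25*3/5) = [62/125, 63/125)
  'd': [12/25 + 1/25*3/5, 12/25 + 1/25*1/1) = [63/125, 13/25)
  emit 'c', narrow to [12/25, 62/125)

Answer: symbol=b low=2/5 high=3/5
symbol=b low=12/25 high=13/25
symbol=c low=12/25 high=62/125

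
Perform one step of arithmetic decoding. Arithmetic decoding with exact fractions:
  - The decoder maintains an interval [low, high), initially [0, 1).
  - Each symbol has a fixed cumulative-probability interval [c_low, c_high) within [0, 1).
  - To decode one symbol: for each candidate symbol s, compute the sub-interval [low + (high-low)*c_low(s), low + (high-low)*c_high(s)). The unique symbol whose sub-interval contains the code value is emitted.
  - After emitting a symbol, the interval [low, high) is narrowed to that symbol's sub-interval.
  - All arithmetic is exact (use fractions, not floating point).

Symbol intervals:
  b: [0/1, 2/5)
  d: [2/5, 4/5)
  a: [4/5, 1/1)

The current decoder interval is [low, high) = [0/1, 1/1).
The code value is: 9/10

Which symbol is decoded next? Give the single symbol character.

Answer: a

Derivation:
Interval width = high − low = 1/1 − 0/1 = 1/1
Scaled code = (code − low) / width = (9/10 − 0/1) / 1/1 = 9/10
  b: [0/1, 2/5) 
  d: [2/5, 4/5) 
  a: [4/5, 1/1) ← scaled code falls here ✓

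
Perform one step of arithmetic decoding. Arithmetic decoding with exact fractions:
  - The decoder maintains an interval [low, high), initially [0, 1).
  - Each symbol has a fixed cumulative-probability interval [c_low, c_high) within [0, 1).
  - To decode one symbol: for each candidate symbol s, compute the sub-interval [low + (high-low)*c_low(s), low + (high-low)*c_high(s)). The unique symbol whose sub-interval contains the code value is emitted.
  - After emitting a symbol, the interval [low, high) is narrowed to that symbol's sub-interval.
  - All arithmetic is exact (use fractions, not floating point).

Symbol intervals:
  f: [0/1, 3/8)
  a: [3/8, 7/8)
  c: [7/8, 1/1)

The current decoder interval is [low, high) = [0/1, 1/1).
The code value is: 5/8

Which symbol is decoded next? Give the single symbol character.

Answer: a

Derivation:
Interval width = high − low = 1/1 − 0/1 = 1/1
Scaled code = (code − low) / width = (5/8 − 0/1) / 1/1 = 5/8
  f: [0/1, 3/8) 
  a: [3/8, 7/8) ← scaled code falls here ✓
  c: [7/8, 1/1) 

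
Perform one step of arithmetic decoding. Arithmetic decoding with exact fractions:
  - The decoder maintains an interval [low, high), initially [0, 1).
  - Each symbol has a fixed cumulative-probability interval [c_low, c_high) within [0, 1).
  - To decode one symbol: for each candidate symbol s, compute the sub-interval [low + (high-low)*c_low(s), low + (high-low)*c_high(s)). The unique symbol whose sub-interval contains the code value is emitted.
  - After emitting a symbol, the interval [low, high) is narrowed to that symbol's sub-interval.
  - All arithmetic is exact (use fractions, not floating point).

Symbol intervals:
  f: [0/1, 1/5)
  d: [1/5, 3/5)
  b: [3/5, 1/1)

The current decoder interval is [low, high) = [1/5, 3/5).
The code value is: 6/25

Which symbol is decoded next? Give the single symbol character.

Interval width = high − low = 3/5 − 1/5 = 2/5
Scaled code = (code − low) / width = (6/25 − 1/5) / 2/5 = 1/10
  f: [0/1, 1/5) ← scaled code falls here ✓
  d: [1/5, 3/5) 
  b: [3/5, 1/1) 

Answer: f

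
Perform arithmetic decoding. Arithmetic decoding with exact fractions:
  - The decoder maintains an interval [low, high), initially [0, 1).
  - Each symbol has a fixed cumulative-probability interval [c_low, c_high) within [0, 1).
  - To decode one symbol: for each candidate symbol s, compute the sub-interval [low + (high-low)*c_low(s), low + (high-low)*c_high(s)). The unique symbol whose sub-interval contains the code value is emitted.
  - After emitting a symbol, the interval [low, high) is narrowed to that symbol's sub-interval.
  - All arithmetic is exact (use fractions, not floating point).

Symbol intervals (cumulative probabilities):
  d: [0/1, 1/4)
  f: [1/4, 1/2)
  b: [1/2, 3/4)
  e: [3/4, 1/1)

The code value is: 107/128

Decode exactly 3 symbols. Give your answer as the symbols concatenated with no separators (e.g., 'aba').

Step 1: interval [0/1, 1/1), width = 1/1 - 0/1 = 1/1
  'd': [0/1 + 1/1*0/1, 0/1 + 1/1*1/4) = [0/1, 1/4)
  'f': [0/1 + 1/1*1/4, 0/1 + 1/1*1/2) = [1/4, 1/2)
  'b': [0/1 + 1/1*1/2, 0/1 + 1/1*3/4) = [1/2, 3/4)
  'e': [0/1 + 1/1*3/4, 0/1 + 1/1*1/1) = [3/4, 1/1) <- contains code 107/128
  emit 'e', narrow to [3/4, 1/1)
Step 2: interval [3/4, 1/1), width = 1/1 - 3/4 = 1/4
  'd': [3/4 + 1/4*0/1, 3/4 + 1/4*1/4) = [3/4, 13/16)
  'f': [3/4 + 1/4*1/4, 3/4 + 1/4*1/2) = [13/16, 7/8) <- contains code 107/128
  'b': [3/4 + 1/4*1/2, 3/4 + 1/4*3/4) = [7/8, 15/16)
  'e': [3/4 + 1/4*3/4, 3/4 + 1/4*1/1) = [15/16, 1/1)
  emit 'f', narrow to [13/16, 7/8)
Step 3: interval [13/16, 7/8), width = 7/8 - 13/16 = 1/16
  'd': [13/16 + 1/16*0/1, 13/16 + 1/16*1/4) = [13/16, 53/64)
  'f': [13/16 + 1/16*1/4, 13/16 + 1/16*1/2) = [53/64, 27/32) <- contains code 107/128
  'b': [13/16 + 1/16*1/2, 13/16 + 1/16*3/4) = [27/32, 55/64)
  'e': [13/16 + 1/16*3/4, 13/16 + 1/16*1/1) = [55/64, 7/8)
  emit 'f', narrow to [53/64, 27/32)

Answer: eff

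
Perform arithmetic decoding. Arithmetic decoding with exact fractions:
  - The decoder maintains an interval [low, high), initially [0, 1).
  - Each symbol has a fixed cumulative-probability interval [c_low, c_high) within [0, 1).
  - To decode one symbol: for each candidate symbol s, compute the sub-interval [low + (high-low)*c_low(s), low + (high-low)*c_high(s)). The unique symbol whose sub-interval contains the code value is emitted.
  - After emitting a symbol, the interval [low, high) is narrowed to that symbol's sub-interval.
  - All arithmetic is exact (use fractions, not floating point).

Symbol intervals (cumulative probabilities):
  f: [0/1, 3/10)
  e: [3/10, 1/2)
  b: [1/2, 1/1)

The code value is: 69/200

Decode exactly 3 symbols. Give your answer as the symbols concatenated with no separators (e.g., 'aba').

Step 1: interval [0/1, 1/1), width = 1/1 - 0/1 = 1/1
  'f': [0/1 + 1/1*0/1, 0/1 + 1/1*3/10) = [0/1, 3/10)
  'e': [0/1 + 1/1*3/10, 0/1 + 1/1*1/2) = [3/10, 1/2) <- contains code 69/200
  'b': [0/1 + 1/1*1/2, 0/1 + 1/1*1/1) = [1/2, 1/1)
  emit 'e', narrow to [3/10, 1/2)
Step 2: interval [3/10, 1/2), width = 1/2 - 3/10 = 1/5
  'f': [3/10 + 1/5*0/1, 3/10 + 1/5*3/10) = [3/10, 9/25) <- contains code 69/200
  'e': [3/10 + 1/5*3/10, 3/10 + 1/5*1/2) = [9/25, 2/5)
  'b': [3/10 + 1/5*1/2, 3/10 + 1/5*1/1) = [2/5, 1/2)
  emit 'f', narrow to [3/10, 9/25)
Step 3: interval [3/10, 9/25), width = 9/25 - 3/10 = 3/50
  'f': [3/10 + 3/50*0/1, 3/10 + 3/50*3/10) = [3/10, 159/500)
  'e': [3/10 + 3/50*3/10, 3/10 + 3/50*1/2) = [159/500, 33/100)
  'b': [3/10 + 3/50*1/2, 3/10 + 3/50*1/1) = [33/100, 9/25) <- contains code 69/200
  emit 'b', narrow to [33/100, 9/25)

Answer: efb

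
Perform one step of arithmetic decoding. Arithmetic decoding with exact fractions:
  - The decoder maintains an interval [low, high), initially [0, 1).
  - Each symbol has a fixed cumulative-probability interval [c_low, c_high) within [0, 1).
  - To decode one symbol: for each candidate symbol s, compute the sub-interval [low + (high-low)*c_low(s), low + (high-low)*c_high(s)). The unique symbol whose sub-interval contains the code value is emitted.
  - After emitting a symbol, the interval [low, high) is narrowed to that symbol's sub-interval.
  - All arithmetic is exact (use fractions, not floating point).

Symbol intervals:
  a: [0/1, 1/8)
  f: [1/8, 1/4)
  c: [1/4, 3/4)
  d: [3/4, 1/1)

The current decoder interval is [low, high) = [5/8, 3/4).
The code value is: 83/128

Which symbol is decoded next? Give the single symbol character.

Answer: f

Derivation:
Interval width = high − low = 3/4 − 5/8 = 1/8
Scaled code = (code − low) / width = (83/128 − 5/8) / 1/8 = 3/16
  a: [0/1, 1/8) 
  f: [1/8, 1/4) ← scaled code falls here ✓
  c: [1/4, 3/4) 
  d: [3/4, 1/1) 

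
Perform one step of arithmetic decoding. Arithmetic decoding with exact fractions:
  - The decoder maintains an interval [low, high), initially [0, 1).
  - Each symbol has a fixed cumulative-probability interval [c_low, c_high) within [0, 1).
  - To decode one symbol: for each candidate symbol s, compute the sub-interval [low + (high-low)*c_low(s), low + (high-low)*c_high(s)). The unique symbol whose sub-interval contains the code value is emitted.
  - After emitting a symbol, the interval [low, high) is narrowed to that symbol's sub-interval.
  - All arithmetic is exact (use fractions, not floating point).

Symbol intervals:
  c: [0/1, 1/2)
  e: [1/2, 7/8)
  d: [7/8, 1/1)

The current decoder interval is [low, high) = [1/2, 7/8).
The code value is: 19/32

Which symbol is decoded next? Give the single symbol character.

Answer: c

Derivation:
Interval width = high − low = 7/8 − 1/2 = 3/8
Scaled code = (code − low) / width = (19/32 − 1/2) / 3/8 = 1/4
  c: [0/1, 1/2) ← scaled code falls here ✓
  e: [1/2, 7/8) 
  d: [7/8, 1/1) 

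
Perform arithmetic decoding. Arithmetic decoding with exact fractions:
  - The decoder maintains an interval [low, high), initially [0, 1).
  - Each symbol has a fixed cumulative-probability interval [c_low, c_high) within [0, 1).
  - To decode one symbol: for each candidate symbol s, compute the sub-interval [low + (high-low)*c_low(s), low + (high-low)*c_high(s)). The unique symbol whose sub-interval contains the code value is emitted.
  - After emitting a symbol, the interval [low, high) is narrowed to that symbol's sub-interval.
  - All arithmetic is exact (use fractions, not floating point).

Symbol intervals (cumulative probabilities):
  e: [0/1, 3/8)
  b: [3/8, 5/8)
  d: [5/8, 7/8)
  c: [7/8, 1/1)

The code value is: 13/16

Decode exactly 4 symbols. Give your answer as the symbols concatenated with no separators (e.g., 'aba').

Answer: ddbb

Derivation:
Step 1: interval [0/1, 1/1), width = 1/1 - 0/1 = 1/1
  'e': [0/1 + 1/1*0/1, 0/1 + 1/1*3/8) = [0/1, 3/8)
  'b': [0/1 + 1/1*3/8, 0/1 + 1/1*5/8) = [3/8, 5/8)
  'd': [0/1 + 1/1*5/8, 0/1 + 1/1*7/8) = [5/8, 7/8) <- contains code 13/16
  'c': [0/1 + 1/1*7/8, 0/1 + 1/1*1/1) = [7/8, 1/1)
  emit 'd', narrow to [5/8, 7/8)
Step 2: interval [5/8, 7/8), width = 7/8 - 5/8 = 1/4
  'e': [5/8 + 1/4*0/1, 5/8 + 1/4*3/8) = [5/8, 23/32)
  'b': [5/8 + 1/4*3/8, 5/8 + 1/4*5/8) = [23/32, 25/32)
  'd': [5/8 + 1/4*5/8, 5/8 + 1/4*7/8) = [25/32, 27/32) <- contains code 13/16
  'c': [5/8 + 1/4*7/8, 5/8 + 1/4*1/1) = [27/32, 7/8)
  emit 'd', narrow to [25/32, 27/32)
Step 3: interval [25/32, 27/32), width = 27/32 - 25/32 = 1/16
  'e': [25/32 + 1/16*0/1, 25/32 + 1/16*3/8) = [25/32, 103/128)
  'b': [25/32 + 1/16*3/8, 25/32 + 1/16*5/8) = [103/128, 105/128) <- contains code 13/16
  'd': [25/32 + 1/16*5/8, 25/32 + 1/16*7/8) = [105/128, 107/128)
  'c': [25/32 + 1/16*7/8, 25/32 + 1/16*1/1) = [107/128, 27/32)
  emit 'b', narrow to [103/128, 105/128)
Step 4: interval [103/128, 105/128), width = 105/128 - 103/128 = 1/64
  'e': [103/128 + 1/64*0/1, 103/128 + 1/64*3/8) = [103/128, 415/512)
  'b': [103/128 + 1/64*3/8, 103/128 + 1/64*5/8) = [415/512, 417/512) <- contains code 13/16
  'd': [103/128 + 1/64*5/8, 103/128 + 1/64*7/8) = [417/512, 419/512)
  'c': [103/128 + 1/64*7/8, 103/128 + 1/64*1/1) = [419/512, 105/128)
  emit 'b', narrow to [415/512, 417/512)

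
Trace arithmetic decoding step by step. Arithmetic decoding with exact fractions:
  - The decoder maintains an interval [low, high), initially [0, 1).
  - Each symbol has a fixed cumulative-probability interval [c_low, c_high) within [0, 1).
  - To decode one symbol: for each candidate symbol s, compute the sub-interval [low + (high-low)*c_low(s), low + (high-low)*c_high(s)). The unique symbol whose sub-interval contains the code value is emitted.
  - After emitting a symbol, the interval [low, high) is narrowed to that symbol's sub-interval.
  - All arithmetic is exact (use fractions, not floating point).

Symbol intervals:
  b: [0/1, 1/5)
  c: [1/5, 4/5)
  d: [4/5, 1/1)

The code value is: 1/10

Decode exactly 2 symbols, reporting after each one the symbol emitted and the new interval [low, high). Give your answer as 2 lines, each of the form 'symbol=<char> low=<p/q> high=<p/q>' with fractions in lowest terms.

Step 1: interval [0/1, 1/1), width = 1/1 - 0/1 = 1/1
  'b': [0/1 + 1/1*0/1, 0/1 + 1/1*1/5) = [0/1, 1/5) <- contains code 1/10
  'c': [0/1 + 1/1*1/5, 0/1 + 1/1*4/5) = [1/5, 4/5)
  'd': [0/1 + 1/1*4/5, 0/1 + 1/1*1/1) = [4/5, 1/1)
  emit 'b', narrow to [0/1, 1/5)
Step 2: interval [0/1, 1/5), width = 1/5 - 0/1 = 1/5
  'b': [0/1 + 1/5*0/1, 0/1 + 1/5*1/5) = [0/1, 1/25)
  'c': [0/1 + 1/5*1/5, 0/1 + 1/5*4/5) = [1/25, 4/25) <- contains code 1/10
  'd': [0/1 + 1/5*4/5, 0/1 + 1/5*1/1) = [4/25, 1/5)
  emit 'c', narrow to [1/25, 4/25)

Answer: symbol=b low=0/1 high=1/5
symbol=c low=1/25 high=4/25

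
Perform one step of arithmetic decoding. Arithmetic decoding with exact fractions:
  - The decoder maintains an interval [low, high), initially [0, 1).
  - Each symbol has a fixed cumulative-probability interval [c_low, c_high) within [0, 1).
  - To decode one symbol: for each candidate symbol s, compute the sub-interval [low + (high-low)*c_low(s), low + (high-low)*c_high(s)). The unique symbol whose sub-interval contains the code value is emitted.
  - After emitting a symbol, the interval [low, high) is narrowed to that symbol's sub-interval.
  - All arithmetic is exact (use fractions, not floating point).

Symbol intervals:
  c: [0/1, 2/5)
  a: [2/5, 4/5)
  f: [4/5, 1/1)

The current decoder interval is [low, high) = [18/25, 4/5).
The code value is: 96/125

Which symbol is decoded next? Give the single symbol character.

Answer: a

Derivation:
Interval width = high − low = 4/5 − 18/25 = 2/25
Scaled code = (code − low) / width = (96/125 − 18/25) / 2/25 = 3/5
  c: [0/1, 2/5) 
  a: [2/5, 4/5) ← scaled code falls here ✓
  f: [4/5, 1/1) 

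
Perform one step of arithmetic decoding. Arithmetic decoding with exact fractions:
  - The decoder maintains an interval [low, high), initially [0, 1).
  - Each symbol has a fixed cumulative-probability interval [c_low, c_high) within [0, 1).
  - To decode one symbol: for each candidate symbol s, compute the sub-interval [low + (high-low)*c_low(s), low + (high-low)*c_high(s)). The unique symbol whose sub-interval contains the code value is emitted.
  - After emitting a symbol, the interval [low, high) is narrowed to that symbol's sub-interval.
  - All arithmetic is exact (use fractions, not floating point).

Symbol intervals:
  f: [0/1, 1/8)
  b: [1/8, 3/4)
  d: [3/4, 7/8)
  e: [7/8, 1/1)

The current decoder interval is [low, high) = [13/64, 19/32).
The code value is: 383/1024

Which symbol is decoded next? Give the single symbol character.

Interval width = high − low = 19/32 − 13/64 = 25/64
Scaled code = (code − low) / width = (383/1024 − 13/64) / 25/64 = 7/16
  f: [0/1, 1/8) 
  b: [1/8, 3/4) ← scaled code falls here ✓
  d: [3/4, 7/8) 
  e: [7/8, 1/1) 

Answer: b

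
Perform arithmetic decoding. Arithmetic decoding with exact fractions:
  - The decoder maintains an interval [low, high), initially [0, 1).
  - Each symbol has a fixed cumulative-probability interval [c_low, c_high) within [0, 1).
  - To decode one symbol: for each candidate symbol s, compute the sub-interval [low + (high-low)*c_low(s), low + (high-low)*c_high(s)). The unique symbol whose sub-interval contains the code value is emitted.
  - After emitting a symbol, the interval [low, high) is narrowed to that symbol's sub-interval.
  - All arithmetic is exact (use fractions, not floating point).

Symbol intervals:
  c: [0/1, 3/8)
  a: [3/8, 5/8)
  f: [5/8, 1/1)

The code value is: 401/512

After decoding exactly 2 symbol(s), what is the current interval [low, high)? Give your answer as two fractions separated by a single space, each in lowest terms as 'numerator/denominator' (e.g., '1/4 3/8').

Answer: 49/64 55/64

Derivation:
Step 1: interval [0/1, 1/1), width = 1/1 - 0/1 = 1/1
  'c': [0/1 + 1/1*0/1, 0/1 + 1/1*3/8) = [0/1, 3/8)
  'a': [0/1 + 1/1*3/8, 0/1 + 1/1*5/8) = [3/8, 5/8)
  'f': [0/1 + 1/1*5/8, 0/1 + 1/1*1/1) = [5/8, 1/1) <- contains code 401/512
  emit 'f', narrow to [5/8, 1/1)
Step 2: interval [5/8, 1/1), width = 1/1 - 5/8 = 3/8
  'c': [5/8 + 3/8*0/1, 5/8 + 3/8*3/8) = [5/8, 49/64)
  'a': [5/8 + 3/8*3/8, 5/8 + 3/8*5/8) = [49/64, 55/64) <- contains code 401/512
  'f': [5/8 + 3/8*5/8, 5/8 + 3/8*1/1) = [55/64, 1/1)
  emit 'a', narrow to [49/64, 55/64)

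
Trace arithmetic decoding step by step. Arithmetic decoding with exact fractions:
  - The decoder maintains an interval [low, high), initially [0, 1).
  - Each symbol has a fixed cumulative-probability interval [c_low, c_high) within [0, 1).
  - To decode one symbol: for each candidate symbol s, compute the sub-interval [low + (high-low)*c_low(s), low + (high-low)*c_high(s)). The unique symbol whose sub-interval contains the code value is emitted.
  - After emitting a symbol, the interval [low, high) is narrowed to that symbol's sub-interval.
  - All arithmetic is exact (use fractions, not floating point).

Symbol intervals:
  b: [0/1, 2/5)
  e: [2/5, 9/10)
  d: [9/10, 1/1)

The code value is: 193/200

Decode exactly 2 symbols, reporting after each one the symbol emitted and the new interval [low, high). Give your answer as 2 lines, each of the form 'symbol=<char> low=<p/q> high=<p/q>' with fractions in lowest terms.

Step 1: interval [0/1, 1/1), width = 1/1 - 0/1 = 1/1
  'b': [0/1 + 1/1*0/1, 0/1 + 1/1*2/5) = [0/1, 2/5)
  'e': [0/1 + 1/1*2/5, 0/1 + 1/1*9/10) = [2/5, 9/10)
  'd': [0/1 + 1/1*9/10, 0/1 + 1/1*1/1) = [9/10, 1/1) <- contains code 193/200
  emit 'd', narrow to [9/10, 1/1)
Step 2: interval [9/10, 1/1), width = 1/1 - 9/10 = 1/10
  'b': [9/10 + 1/10*0/1, 9/10 + 1/10*2/5) = [9/10, 47/50)
  'e': [9/10 + 1/10*2/5, 9/10 + 1/10*9/10) = [47/50, 99/100) <- contains code 193/200
  'd': [9/10 + 1/10*9/10, 9/10 + 1/10*1/1) = [99/100, 1/1)
  emit 'e', narrow to [47/50, 99/100)

Answer: symbol=d low=9/10 high=1/1
symbol=e low=47/50 high=99/100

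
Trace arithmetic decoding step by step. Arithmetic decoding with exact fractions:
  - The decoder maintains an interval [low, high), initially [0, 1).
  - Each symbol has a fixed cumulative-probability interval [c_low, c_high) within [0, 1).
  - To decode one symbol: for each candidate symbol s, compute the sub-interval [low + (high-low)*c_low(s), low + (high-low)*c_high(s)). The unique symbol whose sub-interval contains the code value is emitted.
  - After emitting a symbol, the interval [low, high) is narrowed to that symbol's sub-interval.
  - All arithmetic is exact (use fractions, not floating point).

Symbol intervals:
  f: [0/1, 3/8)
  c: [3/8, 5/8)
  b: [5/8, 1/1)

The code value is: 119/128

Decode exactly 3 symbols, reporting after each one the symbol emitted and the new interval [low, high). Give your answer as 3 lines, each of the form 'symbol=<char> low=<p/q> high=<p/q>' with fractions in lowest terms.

Step 1: interval [0/1, 1/1), width = 1/1 - 0/1 = 1/1
  'f': [0/1 + 1/1*0/1, 0/1 + 1/1*3/8) = [0/1, 3/8)
  'c': [0/1 + 1/1*3/8, 0/1 + 1/1*5/8) = [3/8, 5/8)
  'b': [0/1 + 1/1*5/8, 0/1 + 1/1*1/1) = [5/8, 1/1) <- contains code 119/128
  emit 'b', narrow to [5/8, 1/1)
Step 2: interval [5/8, 1/1), width = 1/1 - 5/8 = 3/8
  'f': [5/8 + 3/8*0/1, 5/8 + 3/8*3/8) = [5/8, 49/64)
  'c': [5/8 + 3/8*3/8, 5/8 + 3/8*5/8) = [49/64, 55/64)
  'b': [5/8 + 3/8*5/8, 5/8 + 3/8*1/1) = [55/64, 1/1) <- contains code 119/128
  emit 'b', narrow to [55/64, 1/1)
Step 3: interval [55/64, 1/1), width = 1/1 - 55/64 = 9/64
  'f': [55/64 + 9/64*0/1, 55/64 + 9/64*3/8) = [55/64, 467/512)
  'c': [55/64 + 9/64*3/8, 55/64 + 9/64*5/8) = [467/512, 485/512) <- contains code 119/128
  'b': [55/64 + 9/64*5/8, 55/64 + 9/64*1/1) = [485/512, 1/1)
  emit 'c', narrow to [467/512, 485/512)

Answer: symbol=b low=5/8 high=1/1
symbol=b low=55/64 high=1/1
symbol=c low=467/512 high=485/512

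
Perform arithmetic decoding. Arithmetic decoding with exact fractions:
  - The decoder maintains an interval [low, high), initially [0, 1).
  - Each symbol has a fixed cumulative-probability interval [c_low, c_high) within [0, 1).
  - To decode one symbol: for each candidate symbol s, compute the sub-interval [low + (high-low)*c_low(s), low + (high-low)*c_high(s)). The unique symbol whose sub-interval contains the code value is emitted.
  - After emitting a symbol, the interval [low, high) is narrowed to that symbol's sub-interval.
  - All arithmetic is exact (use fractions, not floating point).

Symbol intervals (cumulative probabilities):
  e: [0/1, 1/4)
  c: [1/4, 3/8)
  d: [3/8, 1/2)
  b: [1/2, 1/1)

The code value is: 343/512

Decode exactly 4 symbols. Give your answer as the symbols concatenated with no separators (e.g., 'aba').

Answer: bcbd

Derivation:
Step 1: interval [0/1, 1/1), width = 1/1 - 0/1 = 1/1
  'e': [0/1 + 1/1*0/1, 0/1 + 1/1*1/4) = [0/1, 1/4)
  'c': [0/1 + 1/1*1/4, 0/1 + 1/1*3/8) = [1/4, 3/8)
  'd': [0/1 + 1/1*3/8, 0/1 + 1/1*1/2) = [3/8, 1/2)
  'b': [0/1 + 1/1*1/2, 0/1 + 1/1*1/1) = [1/2, 1/1) <- contains code 343/512
  emit 'b', narrow to [1/2, 1/1)
Step 2: interval [1/2, 1/1), width = 1/1 - 1/2 = 1/2
  'e': [1/2 + 1/2*0/1, 1/2 + 1/2*1/4) = [1/2, 5/8)
  'c': [1/2 + 1/2*1/4, 1/2 + 1/2*3/8) = [5/8, 11/16) <- contains code 343/512
  'd': [1/2 + 1/2*3/8, 1/2 + 1/2*1/2) = [11/16, 3/4)
  'b': [1/2 + 1/2*1/2, 1/2 + 1/2*1/1) = [3/4, 1/1)
  emit 'c', narrow to [5/8, 11/16)
Step 3: interval [5/8, 11/16), width = 11/16 - 5/8 = 1/16
  'e': [5/8 + 1/16*0/1, 5/8 + 1/16*1/4) = [5/8, 41/64)
  'c': [5/8 + 1/16*1/4, 5/8 + 1/16*3/8) = [41/64, 83/128)
  'd': [5/8 + 1/16*3/8, 5/8 + 1/16*1/2) = [83/128, 21/32)
  'b': [5/8 + 1/16*1/2, 5/8 + 1/16*1/1) = [21/32, 11/16) <- contains code 343/512
  emit 'b', narrow to [21/32, 11/16)
Step 4: interval [21/32, 11/16), width = 11/16 - 21/32 = 1/32
  'e': [21/32 + 1/32*0/1, 21/32 + 1/32*1/4) = [21/32, 85/128)
  'c': [21/32 + 1/32*1/4, 21/32 + 1/32*3/8) = [85/128, 171/256)
  'd': [21/32 + 1/32*3/8, 21/32 + 1/32*1/2) = [171/256, 43/64) <- contains code 343/512
  'b': [21/32 + 1/32*1/2, 21/32 + 1/32*1/1) = [43/64, 11/16)
  emit 'd', narrow to [171/256, 43/64)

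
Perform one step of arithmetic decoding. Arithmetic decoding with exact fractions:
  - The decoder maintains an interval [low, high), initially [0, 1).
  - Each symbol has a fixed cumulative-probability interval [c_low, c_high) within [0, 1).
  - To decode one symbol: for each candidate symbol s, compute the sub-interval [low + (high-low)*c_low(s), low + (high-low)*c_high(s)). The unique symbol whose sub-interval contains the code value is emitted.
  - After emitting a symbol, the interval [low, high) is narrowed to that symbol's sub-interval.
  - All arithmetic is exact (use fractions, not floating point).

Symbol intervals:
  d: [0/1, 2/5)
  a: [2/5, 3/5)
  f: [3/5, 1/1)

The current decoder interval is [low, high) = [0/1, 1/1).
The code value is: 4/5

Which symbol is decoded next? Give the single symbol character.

Answer: f

Derivation:
Interval width = high − low = 1/1 − 0/1 = 1/1
Scaled code = (code − low) / width = (4/5 − 0/1) / 1/1 = 4/5
  d: [0/1, 2/5) 
  a: [2/5, 3/5) 
  f: [3/5, 1/1) ← scaled code falls here ✓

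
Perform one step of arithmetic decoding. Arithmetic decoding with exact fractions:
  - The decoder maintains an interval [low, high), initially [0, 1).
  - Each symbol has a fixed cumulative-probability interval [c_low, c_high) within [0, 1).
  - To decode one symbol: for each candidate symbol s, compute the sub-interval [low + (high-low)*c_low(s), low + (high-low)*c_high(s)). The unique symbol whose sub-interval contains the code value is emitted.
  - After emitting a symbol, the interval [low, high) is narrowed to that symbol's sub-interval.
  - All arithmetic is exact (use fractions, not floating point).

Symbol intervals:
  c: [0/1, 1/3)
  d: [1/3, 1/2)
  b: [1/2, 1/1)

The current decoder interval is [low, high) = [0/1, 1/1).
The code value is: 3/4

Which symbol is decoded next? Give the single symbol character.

Answer: b

Derivation:
Interval width = high − low = 1/1 − 0/1 = 1/1
Scaled code = (code − low) / width = (3/4 − 0/1) / 1/1 = 3/4
  c: [0/1, 1/3) 
  d: [1/3, 1/2) 
  b: [1/2, 1/1) ← scaled code falls here ✓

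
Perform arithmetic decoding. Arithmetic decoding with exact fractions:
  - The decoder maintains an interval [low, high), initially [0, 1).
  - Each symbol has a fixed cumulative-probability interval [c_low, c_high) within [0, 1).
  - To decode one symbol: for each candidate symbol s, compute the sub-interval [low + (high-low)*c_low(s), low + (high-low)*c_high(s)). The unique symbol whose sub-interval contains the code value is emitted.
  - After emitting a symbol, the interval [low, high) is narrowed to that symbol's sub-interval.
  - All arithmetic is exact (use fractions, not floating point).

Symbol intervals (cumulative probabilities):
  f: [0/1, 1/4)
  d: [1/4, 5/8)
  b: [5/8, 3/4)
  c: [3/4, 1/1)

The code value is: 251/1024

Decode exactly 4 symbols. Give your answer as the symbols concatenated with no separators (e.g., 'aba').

Answer: fccb

Derivation:
Step 1: interval [0/1, 1/1), width = 1/1 - 0/1 = 1/1
  'f': [0/1 + 1/1*0/1, 0/1 + 1/1*1/4) = [0/1, 1/4) <- contains code 251/1024
  'd': [0/1 + 1/1*1/4, 0/1 + 1/1*5/8) = [1/4, 5/8)
  'b': [0/1 + 1/1*5/8, 0/1 + 1/1*3/4) = [5/8, 3/4)
  'c': [0/1 + 1/1*3/4, 0/1 + 1/1*1/1) = [3/4, 1/1)
  emit 'f', narrow to [0/1, 1/4)
Step 2: interval [0/1, 1/4), width = 1/4 - 0/1 = 1/4
  'f': [0/1 + 1/4*0/1, 0/1 + 1/4*1/4) = [0/1, 1/16)
  'd': [0/1 + 1/4*1/4, 0/1 + 1/4*5/8) = [1/16, 5/32)
  'b': [0/1 + 1/4*5/8, 0/1 + 1/4*3/4) = [5/32, 3/16)
  'c': [0/1 + 1/4*3/4, 0/1 + 1/4*1/1) = [3/16, 1/4) <- contains code 251/1024
  emit 'c', narrow to [3/16, 1/4)
Step 3: interval [3/16, 1/4), width = 1/4 - 3/16 = 1/16
  'f': [3/16 + 1/16*0/1, 3/16 + 1/16*1/4) = [3/16, 13/64)
  'd': [3/16 + 1/16*1/4, 3/16 + 1/16*5/8) = [13/64, 29/128)
  'b': [3/16 + 1/16*5/8, 3/16 + 1/16*3/4) = [29/128, 15/64)
  'c': [3/16 + 1/16*3/4, 3/16 + 1/16*1/1) = [15/64, 1/4) <- contains code 251/1024
  emit 'c', narrow to [15/64, 1/4)
Step 4: interval [15/64, 1/4), width = 1/4 - 15/64 = 1/64
  'f': [15/64 + 1/64*0/1, 15/64 + 1/64*1/4) = [15/64, 61/256)
  'd': [15/64 + 1/64*1/4, 15/64 + 1/64*5/8) = [61/256, 125/512)
  'b': [15/64 + 1/64*5/8, 15/64 + 1/64*3/4) = [125/512, 63/256) <- contains code 251/1024
  'c': [15/64 + 1/64*3/4, 15/64 + 1/64*1/1) = [63/256, 1/4)
  emit 'b', narrow to [125/512, 63/256)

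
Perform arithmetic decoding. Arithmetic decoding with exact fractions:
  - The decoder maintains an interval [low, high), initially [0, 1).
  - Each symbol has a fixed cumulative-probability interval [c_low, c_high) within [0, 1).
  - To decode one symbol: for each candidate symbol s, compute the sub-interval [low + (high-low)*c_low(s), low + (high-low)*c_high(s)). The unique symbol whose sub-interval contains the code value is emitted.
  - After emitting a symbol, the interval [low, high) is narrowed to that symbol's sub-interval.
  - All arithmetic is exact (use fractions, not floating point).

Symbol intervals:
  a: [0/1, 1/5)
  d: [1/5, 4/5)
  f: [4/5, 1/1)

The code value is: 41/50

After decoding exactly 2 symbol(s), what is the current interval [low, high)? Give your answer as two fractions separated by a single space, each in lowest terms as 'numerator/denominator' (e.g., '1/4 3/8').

Answer: 4/5 21/25

Derivation:
Step 1: interval [0/1, 1/1), width = 1/1 - 0/1 = 1/1
  'a': [0/1 + 1/1*0/1, 0/1 + 1/1*1/5) = [0/1, 1/5)
  'd': [0/1 + 1/1*1/5, 0/1 + 1/1*4/5) = [1/5, 4/5)
  'f': [0/1 + 1/1*4/5, 0/1 + 1/1*1/1) = [4/5, 1/1) <- contains code 41/50
  emit 'f', narrow to [4/5, 1/1)
Step 2: interval [4/5, 1/1), width = 1/1 - 4/5 = 1/5
  'a': [4/5 + 1/5*0/1, 4/5 + 1/5*1/5) = [4/5, 21/25) <- contains code 41/50
  'd': [4/5 + 1/5*1/5, 4/5 + 1/5*4/5) = [21/25, 24/25)
  'f': [4/5 + 1/5*4/5, 4/5 + 1/5*1/1) = [24/25, 1/1)
  emit 'a', narrow to [4/5, 21/25)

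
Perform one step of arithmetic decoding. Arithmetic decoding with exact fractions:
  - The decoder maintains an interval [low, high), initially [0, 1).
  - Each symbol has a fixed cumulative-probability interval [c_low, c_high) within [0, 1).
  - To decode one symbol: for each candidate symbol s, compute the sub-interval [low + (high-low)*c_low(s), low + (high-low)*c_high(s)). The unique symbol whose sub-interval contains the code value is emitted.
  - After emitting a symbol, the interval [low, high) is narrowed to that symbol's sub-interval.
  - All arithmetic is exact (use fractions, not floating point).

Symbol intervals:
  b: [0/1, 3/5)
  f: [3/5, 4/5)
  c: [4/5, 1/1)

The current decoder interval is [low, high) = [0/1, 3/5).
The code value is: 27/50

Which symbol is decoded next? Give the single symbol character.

Interval width = high − low = 3/5 − 0/1 = 3/5
Scaled code = (code − low) / width = (27/50 − 0/1) / 3/5 = 9/10
  b: [0/1, 3/5) 
  f: [3/5, 4/5) 
  c: [4/5, 1/1) ← scaled code falls here ✓

Answer: c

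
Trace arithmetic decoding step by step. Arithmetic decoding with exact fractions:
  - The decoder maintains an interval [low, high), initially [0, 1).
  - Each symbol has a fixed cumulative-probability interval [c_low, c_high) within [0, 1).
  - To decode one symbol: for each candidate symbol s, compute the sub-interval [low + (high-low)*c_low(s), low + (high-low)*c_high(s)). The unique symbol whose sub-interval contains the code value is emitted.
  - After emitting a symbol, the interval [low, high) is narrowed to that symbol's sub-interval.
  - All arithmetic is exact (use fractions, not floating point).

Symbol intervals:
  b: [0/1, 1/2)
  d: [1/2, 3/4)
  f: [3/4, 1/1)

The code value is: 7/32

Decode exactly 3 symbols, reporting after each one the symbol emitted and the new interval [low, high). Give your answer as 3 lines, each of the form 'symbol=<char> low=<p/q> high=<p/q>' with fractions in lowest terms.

Step 1: interval [0/1, 1/1), width = 1/1 - 0/1 = 1/1
  'b': [0/1 + 1/1*0/1, 0/1 + 1/1*1/2) = [0/1, 1/2) <- contains code 7/32
  'd': [0/1 + 1/1*1/2, 0/1 + 1/1*3/4) = [1/2, 3/4)
  'f': [0/1 + 1/1*3/4, 0/1 + 1/1*1/1) = [3/4, 1/1)
  emit 'b', narrow to [0/1, 1/2)
Step 2: interval [0/1, 1/2), width = 1/2 - 0/1 = 1/2
  'b': [0/1 + 1/2*0/1, 0/1 + 1/2*1/2) = [0/1, 1/4) <- contains code 7/32
  'd': [0/1 + 1/2*1/2, 0/1 + 1/2*3/4) = [1/4, 3/8)
  'f': [0/1 + 1/2*3/4, 0/1 + 1/2*1/1) = [3/8, 1/2)
  emit 'b', narrow to [0/1, 1/4)
Step 3: interval [0/1, 1/4), width = 1/4 - 0/1 = 1/4
  'b': [0/1 + 1/4*0/1, 0/1 + 1/4*1/2) = [0/1, 1/8)
  'd': [0/1 + 1/4*1/2, 0/1 + 1/4*3/4) = [1/8, 3/16)
  'f': [0/1 + 1/4*3/4, 0/1 + 1/4*1/1) = [3/16, 1/4) <- contains code 7/32
  emit 'f', narrow to [3/16, 1/4)

Answer: symbol=b low=0/1 high=1/2
symbol=b low=0/1 high=1/4
symbol=f low=3/16 high=1/4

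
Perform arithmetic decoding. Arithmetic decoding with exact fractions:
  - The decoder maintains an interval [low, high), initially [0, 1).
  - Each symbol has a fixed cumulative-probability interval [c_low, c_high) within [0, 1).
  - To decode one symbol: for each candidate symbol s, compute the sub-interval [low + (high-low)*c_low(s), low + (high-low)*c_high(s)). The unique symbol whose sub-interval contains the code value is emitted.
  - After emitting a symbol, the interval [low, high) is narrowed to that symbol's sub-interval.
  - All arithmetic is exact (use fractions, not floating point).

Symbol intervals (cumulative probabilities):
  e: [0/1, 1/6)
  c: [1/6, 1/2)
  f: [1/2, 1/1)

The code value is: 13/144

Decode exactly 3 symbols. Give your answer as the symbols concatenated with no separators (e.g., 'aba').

Answer: efe

Derivation:
Step 1: interval [0/1, 1/1), width = 1/1 - 0/1 = 1/1
  'e': [0/1 + 1/1*0/1, 0/1 + 1/1*1/6) = [0/1, 1/6) <- contains code 13/144
  'c': [0/1 + 1/1*1/6, 0/1 + 1/1*1/2) = [1/6, 1/2)
  'f': [0/1 + 1/1*1/2, 0/1 + 1/1*1/1) = [1/2, 1/1)
  emit 'e', narrow to [0/1, 1/6)
Step 2: interval [0/1, 1/6), width = 1/6 - 0/1 = 1/6
  'e': [0/1 + 1/6*0/1, 0/1 + 1/6*1/6) = [0/1, 1/36)
  'c': [0/1 + 1/6*1/6, 0/1 + 1/6*1/2) = [1/36, 1/12)
  'f': [0/1 + 1/6*1/2, 0/1 + 1/6*1/1) = [1/12, 1/6) <- contains code 13/144
  emit 'f', narrow to [1/12, 1/6)
Step 3: interval [1/12, 1/6), width = 1/6 - 1/12 = 1/12
  'e': [1/12 + 1/12*0/1, 1/12 + 1/12*1/6) = [1/12, 7/72) <- contains code 13/144
  'c': [1/12 + 1/12*1/6, 1/12 + 1/12*1/2) = [7/72, 1/8)
  'f': [1/12 + 1/12*1/2, 1/12 + 1/12*1/1) = [1/8, 1/6)
  emit 'e', narrow to [1/12, 7/72)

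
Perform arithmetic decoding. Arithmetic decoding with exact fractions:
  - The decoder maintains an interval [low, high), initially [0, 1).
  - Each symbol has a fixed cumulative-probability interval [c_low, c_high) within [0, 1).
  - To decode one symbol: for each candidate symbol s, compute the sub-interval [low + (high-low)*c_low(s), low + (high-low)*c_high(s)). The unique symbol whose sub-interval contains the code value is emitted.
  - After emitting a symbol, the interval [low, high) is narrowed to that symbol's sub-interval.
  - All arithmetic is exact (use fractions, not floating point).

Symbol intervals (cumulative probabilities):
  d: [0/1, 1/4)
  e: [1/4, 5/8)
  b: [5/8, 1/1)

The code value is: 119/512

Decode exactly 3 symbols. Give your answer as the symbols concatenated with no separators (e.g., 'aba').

Answer: dbb

Derivation:
Step 1: interval [0/1, 1/1), width = 1/1 - 0/1 = 1/1
  'd': [0/1 + 1/1*0/1, 0/1 + 1/1*1/4) = [0/1, 1/4) <- contains code 119/512
  'e': [0/1 + 1/1*1/4, 0/1 + 1/1*5/8) = [1/4, 5/8)
  'b': [0/1 + 1/1*5/8, 0/1 + 1/1*1/1) = [5/8, 1/1)
  emit 'd', narrow to [0/1, 1/4)
Step 2: interval [0/1, 1/4), width = 1/4 - 0/1 = 1/4
  'd': [0/1 + 1/4*0/1, 0/1 + 1/4*1/4) = [0/1, 1/16)
  'e': [0/1 + 1/4*1/4, 0/1 + 1/4*5/8) = [1/16, 5/32)
  'b': [0/1 + 1/4*5/8, 0/1 + 1/4*1/1) = [5/32, 1/4) <- contains code 119/512
  emit 'b', narrow to [5/32, 1/4)
Step 3: interval [5/32, 1/4), width = 1/4 - 5/32 = 3/32
  'd': [5/32 + 3/32*0/1, 5/32 + 3/32*1/4) = [5/32, 23/128)
  'e': [5/32 + 3/32*1/4, 5/32 + 3/32*5/8) = [23/128, 55/256)
  'b': [5/32 + 3/32*5/8, 5/32 + 3/32*1/1) = [55/256, 1/4) <- contains code 119/512
  emit 'b', narrow to [55/256, 1/4)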